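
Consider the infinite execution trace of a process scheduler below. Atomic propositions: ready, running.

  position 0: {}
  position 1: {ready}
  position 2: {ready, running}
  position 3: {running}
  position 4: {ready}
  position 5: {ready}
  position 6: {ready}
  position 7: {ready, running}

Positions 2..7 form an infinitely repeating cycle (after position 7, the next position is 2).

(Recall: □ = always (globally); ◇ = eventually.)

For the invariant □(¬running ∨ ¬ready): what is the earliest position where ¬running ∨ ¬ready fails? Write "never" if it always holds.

Check ¬running ∨ ¬ready at each position in order: 0 ✓, 1 ✓.
At position 2 the labels are {ready, running}, so ¬running ∨ ¬ready is false there. This is the first violation.

2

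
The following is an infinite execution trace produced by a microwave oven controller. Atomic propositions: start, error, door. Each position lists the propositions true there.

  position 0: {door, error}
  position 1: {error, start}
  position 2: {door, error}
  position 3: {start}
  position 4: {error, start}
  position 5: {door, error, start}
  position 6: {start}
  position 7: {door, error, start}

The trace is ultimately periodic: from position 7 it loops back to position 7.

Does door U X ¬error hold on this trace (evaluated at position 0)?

Walking from position 0: at position 1, X ¬error has not yet held and door fails, so door U X ¬error is false.

Does not hold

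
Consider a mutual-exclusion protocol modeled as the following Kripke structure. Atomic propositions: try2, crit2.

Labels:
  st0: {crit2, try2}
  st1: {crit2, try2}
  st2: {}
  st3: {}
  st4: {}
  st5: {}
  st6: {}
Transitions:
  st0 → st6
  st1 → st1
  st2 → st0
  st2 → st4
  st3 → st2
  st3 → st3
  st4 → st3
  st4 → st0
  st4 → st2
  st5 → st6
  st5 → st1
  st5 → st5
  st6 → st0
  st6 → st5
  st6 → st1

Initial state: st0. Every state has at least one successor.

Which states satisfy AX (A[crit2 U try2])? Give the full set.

{st1}

States satisfying A[crit2 U try2]: {st0, st1}.
States satisfying AX (A[crit2 U try2]): {st1}.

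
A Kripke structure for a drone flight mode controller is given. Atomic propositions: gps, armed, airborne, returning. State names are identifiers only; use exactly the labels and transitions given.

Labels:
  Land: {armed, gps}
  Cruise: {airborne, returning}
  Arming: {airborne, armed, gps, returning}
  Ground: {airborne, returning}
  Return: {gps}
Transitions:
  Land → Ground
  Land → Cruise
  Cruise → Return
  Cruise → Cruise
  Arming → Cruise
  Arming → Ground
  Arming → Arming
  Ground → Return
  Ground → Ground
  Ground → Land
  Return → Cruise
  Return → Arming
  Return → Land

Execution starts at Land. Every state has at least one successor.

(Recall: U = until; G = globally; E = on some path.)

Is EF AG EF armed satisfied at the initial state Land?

Holds

States satisfying AG EF armed: {Land, Cruise, Arming, Ground, Return}.
States satisfying EF AG EF armed: {Land, Cruise, Arming, Ground, Return}.
Some path from Land reaches a state where AG EF armed holds.
Land ∈ Sat(EF AG EF armed).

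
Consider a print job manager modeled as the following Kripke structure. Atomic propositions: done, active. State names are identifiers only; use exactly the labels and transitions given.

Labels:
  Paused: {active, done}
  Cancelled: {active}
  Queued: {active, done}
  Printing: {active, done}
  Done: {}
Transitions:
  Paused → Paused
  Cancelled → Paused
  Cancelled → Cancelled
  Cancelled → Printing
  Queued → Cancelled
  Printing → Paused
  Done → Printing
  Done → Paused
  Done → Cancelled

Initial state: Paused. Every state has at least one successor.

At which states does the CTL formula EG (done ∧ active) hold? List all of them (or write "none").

{Paused, Printing}

States satisfying done ∧ active: {Paused, Queued, Printing}.
States satisfying EG (done ∧ active): {Paused, Printing}.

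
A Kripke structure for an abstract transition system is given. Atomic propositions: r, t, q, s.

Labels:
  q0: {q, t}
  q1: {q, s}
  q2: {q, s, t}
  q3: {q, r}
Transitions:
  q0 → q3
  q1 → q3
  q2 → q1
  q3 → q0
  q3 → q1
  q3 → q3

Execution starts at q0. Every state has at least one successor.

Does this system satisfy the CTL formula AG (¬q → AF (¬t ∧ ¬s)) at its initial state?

Satisfied

States satisfying ¬q → AF (¬t ∧ ¬s): {q0, q1, q2, q3}.
States satisfying AG (¬q → AF (¬t ∧ ¬s)): {q0, q1, q2, q3}.
Every state reachable from q0 satisfies ¬q → AF (¬t ∧ ¬s).
q0 ∈ Sat(AG (¬q → AF (¬t ∧ ¬s))).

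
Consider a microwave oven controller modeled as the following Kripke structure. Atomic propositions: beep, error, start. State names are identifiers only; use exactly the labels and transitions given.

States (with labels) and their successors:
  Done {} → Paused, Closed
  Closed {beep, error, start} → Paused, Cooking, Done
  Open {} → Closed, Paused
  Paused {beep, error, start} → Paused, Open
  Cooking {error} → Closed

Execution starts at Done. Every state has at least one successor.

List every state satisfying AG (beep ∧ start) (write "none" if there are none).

none

States satisfying beep ∧ start: {Closed, Paused}.
States satisfying AG (beep ∧ start): ∅.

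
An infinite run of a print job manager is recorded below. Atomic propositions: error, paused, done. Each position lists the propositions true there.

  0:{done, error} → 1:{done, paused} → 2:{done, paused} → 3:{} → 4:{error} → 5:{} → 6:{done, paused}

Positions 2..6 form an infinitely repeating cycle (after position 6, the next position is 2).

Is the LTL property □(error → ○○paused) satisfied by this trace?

error → ○○paused holds at every position 0..6, and those are all positions ever visited, so □(error → ○○paused) holds.
Positions where error holds: 0, 4.
Check ○○paused at each: 0→ok, 4→ok.

Yes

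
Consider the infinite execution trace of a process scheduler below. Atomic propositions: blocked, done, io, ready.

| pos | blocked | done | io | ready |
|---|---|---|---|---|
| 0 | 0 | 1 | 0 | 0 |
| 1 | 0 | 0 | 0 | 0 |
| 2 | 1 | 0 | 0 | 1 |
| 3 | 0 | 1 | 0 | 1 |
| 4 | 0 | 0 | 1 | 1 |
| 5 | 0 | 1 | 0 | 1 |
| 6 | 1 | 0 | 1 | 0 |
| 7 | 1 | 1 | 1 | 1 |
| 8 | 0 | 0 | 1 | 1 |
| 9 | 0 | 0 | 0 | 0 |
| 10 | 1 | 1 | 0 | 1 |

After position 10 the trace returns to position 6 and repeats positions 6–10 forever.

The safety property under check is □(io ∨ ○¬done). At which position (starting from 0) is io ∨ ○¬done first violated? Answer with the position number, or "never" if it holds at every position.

Check io ∨ ○¬done at each position in order: 0 ✓, 1 ✓.
At position 2 the labels are {blocked, ready} and the next position 3 has {done, ready}, so io ∨ ○¬done is false there. This is the first violation.

2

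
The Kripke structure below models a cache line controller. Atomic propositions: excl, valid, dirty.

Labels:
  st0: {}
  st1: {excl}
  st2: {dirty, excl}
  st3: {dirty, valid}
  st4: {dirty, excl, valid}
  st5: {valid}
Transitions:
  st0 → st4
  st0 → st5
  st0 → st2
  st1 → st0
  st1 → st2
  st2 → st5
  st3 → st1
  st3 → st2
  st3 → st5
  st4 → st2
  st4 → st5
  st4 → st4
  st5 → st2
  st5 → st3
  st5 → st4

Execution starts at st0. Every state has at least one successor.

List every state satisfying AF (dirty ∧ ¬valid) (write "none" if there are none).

{st2}

States satisfying dirty ∧ ¬valid: {st2}.
States satisfying AF (dirty ∧ ¬valid): {st2}.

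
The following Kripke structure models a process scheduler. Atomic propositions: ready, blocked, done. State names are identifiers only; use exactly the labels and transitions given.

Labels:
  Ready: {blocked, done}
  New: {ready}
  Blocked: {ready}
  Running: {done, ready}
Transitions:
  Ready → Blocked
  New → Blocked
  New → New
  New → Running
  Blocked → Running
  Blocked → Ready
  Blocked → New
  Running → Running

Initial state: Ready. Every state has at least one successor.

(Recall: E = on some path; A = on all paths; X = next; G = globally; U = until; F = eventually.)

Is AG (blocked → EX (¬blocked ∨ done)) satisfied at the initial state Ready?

Holds

States satisfying blocked → EX (¬blocked ∨ done): {Ready, New, Blocked, Running}.
States satisfying AG (blocked → EX (¬blocked ∨ done)): {Ready, New, Blocked, Running}.
Every state reachable from Ready satisfies blocked → EX (¬blocked ∨ done).
Ready ∈ Sat(AG (blocked → EX (¬blocked ∨ done))).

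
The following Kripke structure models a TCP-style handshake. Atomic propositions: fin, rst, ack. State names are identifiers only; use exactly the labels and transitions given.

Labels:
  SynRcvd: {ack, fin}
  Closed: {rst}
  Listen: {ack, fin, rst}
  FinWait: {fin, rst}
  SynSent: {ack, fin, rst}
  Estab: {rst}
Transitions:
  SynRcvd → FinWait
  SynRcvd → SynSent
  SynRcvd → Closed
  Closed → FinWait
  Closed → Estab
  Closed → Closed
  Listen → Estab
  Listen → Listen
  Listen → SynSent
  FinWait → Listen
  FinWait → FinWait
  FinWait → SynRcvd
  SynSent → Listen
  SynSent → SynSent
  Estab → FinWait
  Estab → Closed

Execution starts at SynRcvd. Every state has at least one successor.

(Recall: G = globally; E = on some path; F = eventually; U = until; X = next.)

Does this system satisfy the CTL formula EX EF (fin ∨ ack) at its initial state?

States satisfying EF (fin ∨ ack): {SynRcvd, Closed, Listen, FinWait, SynSent, Estab}.
States satisfying EX EF (fin ∨ ack): {SynRcvd, Closed, Listen, FinWait, SynSent, Estab}.
SynRcvd ∈ Sat(EX EF (fin ∨ ack)).

Holds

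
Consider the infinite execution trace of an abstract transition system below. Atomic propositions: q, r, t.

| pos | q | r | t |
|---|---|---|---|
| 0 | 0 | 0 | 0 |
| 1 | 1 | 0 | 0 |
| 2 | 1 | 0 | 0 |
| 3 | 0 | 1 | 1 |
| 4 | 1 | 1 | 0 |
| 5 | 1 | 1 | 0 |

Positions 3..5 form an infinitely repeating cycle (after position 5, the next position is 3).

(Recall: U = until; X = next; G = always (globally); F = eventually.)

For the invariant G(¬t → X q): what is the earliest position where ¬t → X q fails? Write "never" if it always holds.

Check ¬t → X q at each position in order: 0 ✓, 1 ✓.
At position 2 the labels are {q} and the next position 3 has {r, t}, so ¬t → X q is false there. This is the first violation.

2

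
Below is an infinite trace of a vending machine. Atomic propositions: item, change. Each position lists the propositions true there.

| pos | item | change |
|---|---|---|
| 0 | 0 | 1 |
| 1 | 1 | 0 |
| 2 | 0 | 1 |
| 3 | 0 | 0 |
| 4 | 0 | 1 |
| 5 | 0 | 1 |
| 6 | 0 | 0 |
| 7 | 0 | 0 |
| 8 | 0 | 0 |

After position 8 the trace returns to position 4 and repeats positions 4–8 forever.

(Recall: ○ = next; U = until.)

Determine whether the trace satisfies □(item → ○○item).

Violated

item → ○○item must hold at every position from 0 onward. It fails at position 1, so □(item → ○○item) is false.
Positions where item holds: 1.
Check ○○item at each: 1→fails.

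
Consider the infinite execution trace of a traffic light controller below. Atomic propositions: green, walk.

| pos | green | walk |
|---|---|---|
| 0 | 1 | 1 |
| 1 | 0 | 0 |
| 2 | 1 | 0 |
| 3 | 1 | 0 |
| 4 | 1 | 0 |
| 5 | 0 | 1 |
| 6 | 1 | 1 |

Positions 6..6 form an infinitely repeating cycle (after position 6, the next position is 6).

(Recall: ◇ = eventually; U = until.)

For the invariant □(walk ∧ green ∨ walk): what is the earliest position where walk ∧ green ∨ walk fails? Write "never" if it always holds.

1

Check walk ∧ green ∨ walk at each position in order: 0 ✓.
At position 1 the labels are {}, so walk ∧ green ∨ walk is false there. This is the first violation.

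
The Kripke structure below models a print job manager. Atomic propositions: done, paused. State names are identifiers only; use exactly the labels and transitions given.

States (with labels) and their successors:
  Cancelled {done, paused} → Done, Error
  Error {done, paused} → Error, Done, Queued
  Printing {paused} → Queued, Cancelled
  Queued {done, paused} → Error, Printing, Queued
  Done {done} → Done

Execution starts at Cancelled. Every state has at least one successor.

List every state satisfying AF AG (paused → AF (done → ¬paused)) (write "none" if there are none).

{Done}

States satisfying AG (paused → AF (done → ¬paused)): {Done}.
States satisfying AF AG (paused → AF (done → ¬paused)): {Done}.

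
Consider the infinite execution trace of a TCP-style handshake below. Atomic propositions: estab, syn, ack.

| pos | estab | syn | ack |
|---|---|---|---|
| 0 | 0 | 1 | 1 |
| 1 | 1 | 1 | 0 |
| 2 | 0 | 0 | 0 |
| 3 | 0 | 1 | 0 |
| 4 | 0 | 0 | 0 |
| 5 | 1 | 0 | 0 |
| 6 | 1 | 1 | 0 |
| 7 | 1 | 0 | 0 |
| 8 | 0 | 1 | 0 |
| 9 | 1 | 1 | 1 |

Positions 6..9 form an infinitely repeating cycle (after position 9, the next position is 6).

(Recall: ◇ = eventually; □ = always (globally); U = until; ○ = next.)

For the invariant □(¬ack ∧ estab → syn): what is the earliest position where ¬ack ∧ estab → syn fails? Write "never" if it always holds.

5

Check ¬ack ∧ estab → syn at each position in order: 0 ✓, 1 ✓, 2 ✓, 3 ✓, 4 ✓.
At position 5 the labels are {estab}, so ¬ack ∧ estab → syn is false there. This is the first violation.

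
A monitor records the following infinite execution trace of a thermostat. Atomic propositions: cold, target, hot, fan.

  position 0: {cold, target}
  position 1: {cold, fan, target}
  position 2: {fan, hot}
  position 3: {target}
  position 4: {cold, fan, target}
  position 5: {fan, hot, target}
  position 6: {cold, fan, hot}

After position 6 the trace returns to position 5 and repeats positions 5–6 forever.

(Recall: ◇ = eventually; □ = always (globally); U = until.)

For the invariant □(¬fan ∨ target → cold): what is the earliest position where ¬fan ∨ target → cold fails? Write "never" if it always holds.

Check ¬fan ∨ target → cold at each position in order: 0 ✓, 1 ✓, 2 ✓.
At position 3 the labels are {target}, so ¬fan ∨ target → cold is false there. This is the first violation.

3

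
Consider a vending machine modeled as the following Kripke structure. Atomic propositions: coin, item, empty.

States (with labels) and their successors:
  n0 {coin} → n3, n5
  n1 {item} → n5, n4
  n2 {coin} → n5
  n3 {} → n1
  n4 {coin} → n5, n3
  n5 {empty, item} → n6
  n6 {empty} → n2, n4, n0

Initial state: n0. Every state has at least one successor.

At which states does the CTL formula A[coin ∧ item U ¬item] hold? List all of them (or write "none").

States satisfying coin ∧ item: ∅.
States satisfying ¬item: {n0, n2, n3, n4, n6}.
States satisfying A[coin ∧ item U ¬item]: {n0, n2, n3, n4, n6}.

{n0, n2, n3, n4, n6}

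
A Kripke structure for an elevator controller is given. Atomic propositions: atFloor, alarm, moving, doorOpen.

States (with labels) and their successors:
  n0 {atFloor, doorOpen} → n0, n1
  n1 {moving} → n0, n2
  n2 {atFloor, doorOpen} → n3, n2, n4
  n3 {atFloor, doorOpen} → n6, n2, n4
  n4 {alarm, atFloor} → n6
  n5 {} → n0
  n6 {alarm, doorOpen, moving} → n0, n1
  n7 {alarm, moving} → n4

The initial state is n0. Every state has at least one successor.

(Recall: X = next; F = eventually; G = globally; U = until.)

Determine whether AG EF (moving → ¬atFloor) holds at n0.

Yes

States satisfying EF (moving → ¬atFloor): {n0, n1, n2, n3, n4, n5, n6, n7}.
States satisfying AG EF (moving → ¬atFloor): {n0, n1, n2, n3, n4, n5, n6, n7}.
Every state reachable from n0 satisfies EF (moving → ¬atFloor).
n0 ∈ Sat(AG EF (moving → ¬atFloor)).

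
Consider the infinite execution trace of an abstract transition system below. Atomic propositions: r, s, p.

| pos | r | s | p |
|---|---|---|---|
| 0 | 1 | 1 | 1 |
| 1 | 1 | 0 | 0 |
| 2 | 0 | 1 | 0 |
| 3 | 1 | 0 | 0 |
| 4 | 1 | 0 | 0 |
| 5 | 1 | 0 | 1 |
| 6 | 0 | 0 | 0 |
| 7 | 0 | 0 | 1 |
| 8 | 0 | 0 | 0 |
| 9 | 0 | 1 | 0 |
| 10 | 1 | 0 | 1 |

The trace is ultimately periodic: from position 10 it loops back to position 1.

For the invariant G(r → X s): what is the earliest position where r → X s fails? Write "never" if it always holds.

At position 0 the labels are {p, r, s} and the next position 1 has {r}, so r → X s is false there. This is the first violation.

0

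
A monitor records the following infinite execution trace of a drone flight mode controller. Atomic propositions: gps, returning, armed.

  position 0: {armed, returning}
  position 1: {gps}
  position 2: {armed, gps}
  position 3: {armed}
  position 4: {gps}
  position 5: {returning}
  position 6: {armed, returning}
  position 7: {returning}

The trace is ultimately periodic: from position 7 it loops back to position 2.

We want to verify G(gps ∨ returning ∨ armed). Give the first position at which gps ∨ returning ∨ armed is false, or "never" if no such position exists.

never

gps ∨ returning ∨ armed holds at every position 0..7, and those are all the positions the trace ever visits, so the invariant G(gps ∨ returning ∨ armed) is never violated.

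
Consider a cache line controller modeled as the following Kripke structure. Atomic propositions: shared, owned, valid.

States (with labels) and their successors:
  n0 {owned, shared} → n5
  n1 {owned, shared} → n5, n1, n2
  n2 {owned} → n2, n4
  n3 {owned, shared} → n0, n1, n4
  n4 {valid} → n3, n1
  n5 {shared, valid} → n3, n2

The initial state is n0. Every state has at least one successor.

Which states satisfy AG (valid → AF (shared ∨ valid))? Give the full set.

States satisfying valid → AF (shared ∨ valid): {n0, n1, n2, n3, n4, n5}.
States satisfying AG (valid → AF (shared ∨ valid)): {n0, n1, n2, n3, n4, n5}.

{n0, n1, n2, n3, n4, n5}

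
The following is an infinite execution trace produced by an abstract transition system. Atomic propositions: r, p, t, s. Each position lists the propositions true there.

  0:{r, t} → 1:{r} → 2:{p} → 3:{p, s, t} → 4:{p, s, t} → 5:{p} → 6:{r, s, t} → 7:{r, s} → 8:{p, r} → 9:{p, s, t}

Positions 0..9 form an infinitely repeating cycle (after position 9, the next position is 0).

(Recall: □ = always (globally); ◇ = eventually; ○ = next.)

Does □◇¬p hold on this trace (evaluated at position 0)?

Yes

◇¬p holds at every position 0..9, and those are all positions ever visited, so □◇¬p holds.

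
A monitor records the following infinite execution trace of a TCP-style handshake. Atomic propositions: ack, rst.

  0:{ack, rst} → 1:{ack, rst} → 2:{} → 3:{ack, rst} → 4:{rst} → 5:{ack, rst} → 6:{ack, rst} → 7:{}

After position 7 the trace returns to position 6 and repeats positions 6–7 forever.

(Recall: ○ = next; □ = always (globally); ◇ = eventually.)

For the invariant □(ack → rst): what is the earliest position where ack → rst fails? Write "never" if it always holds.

ack → rst holds at every position 0..7, and those are all the positions the trace ever visits, so the invariant □(ack → rst) is never violated.

never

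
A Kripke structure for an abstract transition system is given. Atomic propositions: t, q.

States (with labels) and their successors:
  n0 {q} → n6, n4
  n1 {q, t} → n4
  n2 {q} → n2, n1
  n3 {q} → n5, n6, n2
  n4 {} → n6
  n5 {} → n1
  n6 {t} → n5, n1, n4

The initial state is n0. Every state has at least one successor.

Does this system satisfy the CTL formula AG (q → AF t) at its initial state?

Satisfied

States satisfying q → AF t: {n0, n1, n4, n5, n6}.
States satisfying AG (q → AF t): {n0, n1, n4, n5, n6}.
Every state reachable from n0 satisfies q → AF t.
n0 ∈ Sat(AG (q → AF t)).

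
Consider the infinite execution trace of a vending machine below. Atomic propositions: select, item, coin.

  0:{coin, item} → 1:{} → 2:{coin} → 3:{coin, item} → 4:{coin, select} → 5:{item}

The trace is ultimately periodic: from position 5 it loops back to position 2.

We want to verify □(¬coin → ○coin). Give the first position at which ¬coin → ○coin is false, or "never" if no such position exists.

¬coin → ○coin holds at every position 0..5, and those are all the positions the trace ever visits, so the invariant □(¬coin → ○coin) is never violated.

never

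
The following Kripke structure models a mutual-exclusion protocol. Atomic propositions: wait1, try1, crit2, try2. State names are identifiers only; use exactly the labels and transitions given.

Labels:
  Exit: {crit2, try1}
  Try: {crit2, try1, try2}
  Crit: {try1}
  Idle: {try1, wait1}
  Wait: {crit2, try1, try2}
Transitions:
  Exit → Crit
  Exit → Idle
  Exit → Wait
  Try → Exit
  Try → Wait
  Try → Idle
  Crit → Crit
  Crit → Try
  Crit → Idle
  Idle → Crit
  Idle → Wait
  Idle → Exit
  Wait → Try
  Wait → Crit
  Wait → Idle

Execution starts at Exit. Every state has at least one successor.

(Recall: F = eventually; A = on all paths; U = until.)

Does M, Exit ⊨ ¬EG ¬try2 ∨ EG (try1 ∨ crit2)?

Yes

States satisfying ¬try2: {Exit, Crit, Idle}.
States satisfying EG ¬try2: {Exit, Crit, Idle}.
States satisfying ¬EG ¬try2: {Try, Wait}.
States satisfying try1 ∨ crit2: {Exit, Try, Crit, Idle, Wait}.
States satisfying EG (try1 ∨ crit2): {Exit, Try, Crit, Idle, Wait}.
States satisfying ¬EG ¬try2 ∨ EG (try1 ∨ crit2): {Exit, Try, Crit, Idle, Wait}.
Exit ∈ Sat(¬EG ¬try2 ∨ EG (try1 ∨ crit2)).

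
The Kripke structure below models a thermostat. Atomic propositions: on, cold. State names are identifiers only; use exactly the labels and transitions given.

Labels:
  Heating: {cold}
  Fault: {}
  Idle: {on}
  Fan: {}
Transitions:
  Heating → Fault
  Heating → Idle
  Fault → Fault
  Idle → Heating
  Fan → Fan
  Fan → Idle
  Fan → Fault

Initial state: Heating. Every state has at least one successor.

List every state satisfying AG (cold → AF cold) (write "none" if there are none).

States satisfying cold → AF cold: {Heating, Fault, Idle, Fan}.
States satisfying AG (cold → AF cold): {Heating, Fault, Idle, Fan}.

{Heating, Fault, Idle, Fan}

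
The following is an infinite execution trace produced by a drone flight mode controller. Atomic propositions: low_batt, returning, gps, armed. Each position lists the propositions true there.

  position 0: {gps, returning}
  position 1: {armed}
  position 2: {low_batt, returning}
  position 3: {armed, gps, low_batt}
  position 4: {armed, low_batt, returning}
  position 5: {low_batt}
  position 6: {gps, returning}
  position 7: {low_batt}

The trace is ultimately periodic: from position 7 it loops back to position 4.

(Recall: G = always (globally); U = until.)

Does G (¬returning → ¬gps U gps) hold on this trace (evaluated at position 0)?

¬returning → ¬gps U gps holds at every position 0..7, and those are all positions ever visited, so G (¬returning → ¬gps U gps) holds.
Positions where ¬returning holds: 1, 3, 5, 7.
Check ¬gps U gps at each: 1→ok, 3→ok, 5→ok, 7→ok.

Holds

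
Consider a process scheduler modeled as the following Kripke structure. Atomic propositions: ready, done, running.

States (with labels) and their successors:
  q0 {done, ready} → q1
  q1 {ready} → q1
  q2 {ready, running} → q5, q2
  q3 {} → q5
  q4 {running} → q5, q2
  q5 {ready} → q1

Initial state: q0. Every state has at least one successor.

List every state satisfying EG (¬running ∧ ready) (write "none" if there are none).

States satisfying ¬running ∧ ready: {q0, q1, q5}.
States satisfying EG (¬running ∧ ready): {q0, q1, q5}.

{q0, q1, q5}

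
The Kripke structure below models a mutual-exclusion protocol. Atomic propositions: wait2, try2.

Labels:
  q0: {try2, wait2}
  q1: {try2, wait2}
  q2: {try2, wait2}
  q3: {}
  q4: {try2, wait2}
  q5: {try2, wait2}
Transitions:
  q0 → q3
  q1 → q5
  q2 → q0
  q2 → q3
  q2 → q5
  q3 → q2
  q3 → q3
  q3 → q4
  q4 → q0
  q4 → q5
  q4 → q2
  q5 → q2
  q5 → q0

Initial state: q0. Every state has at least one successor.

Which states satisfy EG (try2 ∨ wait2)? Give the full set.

States satisfying try2 ∨ wait2: {q0, q1, q2, q4, q5}.
States satisfying EG (try2 ∨ wait2): {q1, q2, q4, q5}.

{q1, q2, q4, q5}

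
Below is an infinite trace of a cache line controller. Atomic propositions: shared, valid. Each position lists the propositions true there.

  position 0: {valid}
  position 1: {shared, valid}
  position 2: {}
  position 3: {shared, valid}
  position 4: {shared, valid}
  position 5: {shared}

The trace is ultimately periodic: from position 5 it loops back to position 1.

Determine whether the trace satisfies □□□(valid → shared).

□□(valid → shared) must hold at every position from 0 onward. It fails at position 0, so □□□(valid → shared) is false.

No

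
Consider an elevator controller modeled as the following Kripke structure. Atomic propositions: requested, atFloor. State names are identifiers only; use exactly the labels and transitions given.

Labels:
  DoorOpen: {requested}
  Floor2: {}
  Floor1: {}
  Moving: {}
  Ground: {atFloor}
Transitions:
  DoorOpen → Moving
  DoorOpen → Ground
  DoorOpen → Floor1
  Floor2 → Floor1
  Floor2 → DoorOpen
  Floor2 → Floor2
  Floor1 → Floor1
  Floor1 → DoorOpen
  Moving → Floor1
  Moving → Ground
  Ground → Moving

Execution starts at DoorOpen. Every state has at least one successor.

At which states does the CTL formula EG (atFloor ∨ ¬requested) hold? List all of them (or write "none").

States satisfying atFloor ∨ ¬requested: {Floor2, Floor1, Moving, Ground}.
States satisfying EG (atFloor ∨ ¬requested): {Floor2, Floor1, Moving, Ground}.

{Floor2, Floor1, Moving, Ground}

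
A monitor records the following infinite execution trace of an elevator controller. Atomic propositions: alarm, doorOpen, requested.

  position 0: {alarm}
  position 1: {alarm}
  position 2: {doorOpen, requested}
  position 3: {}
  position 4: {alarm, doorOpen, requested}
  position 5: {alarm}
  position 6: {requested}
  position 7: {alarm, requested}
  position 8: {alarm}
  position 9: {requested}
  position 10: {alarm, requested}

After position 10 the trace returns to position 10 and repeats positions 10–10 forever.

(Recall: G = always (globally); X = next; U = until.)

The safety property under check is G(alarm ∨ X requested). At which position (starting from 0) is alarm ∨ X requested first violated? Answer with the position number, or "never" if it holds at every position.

Check alarm ∨ X requested at each position in order: 0 ✓, 1 ✓.
At position 2 the labels are {doorOpen, requested} and the next position 3 has {}, so alarm ∨ X requested is false there. This is the first violation.

2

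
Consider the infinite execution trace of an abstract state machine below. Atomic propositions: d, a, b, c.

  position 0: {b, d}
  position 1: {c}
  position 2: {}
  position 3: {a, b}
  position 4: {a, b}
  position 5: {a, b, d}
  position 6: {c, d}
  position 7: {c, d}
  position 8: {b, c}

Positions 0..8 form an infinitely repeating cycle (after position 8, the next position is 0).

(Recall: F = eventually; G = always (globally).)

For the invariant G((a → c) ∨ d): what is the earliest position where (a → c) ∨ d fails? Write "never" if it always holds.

3

Check (a → c) ∨ d at each position in order: 0 ✓, 1 ✓, 2 ✓.
At position 3 the labels are {a, b}, so (a → c) ∨ d is false there. This is the first violation.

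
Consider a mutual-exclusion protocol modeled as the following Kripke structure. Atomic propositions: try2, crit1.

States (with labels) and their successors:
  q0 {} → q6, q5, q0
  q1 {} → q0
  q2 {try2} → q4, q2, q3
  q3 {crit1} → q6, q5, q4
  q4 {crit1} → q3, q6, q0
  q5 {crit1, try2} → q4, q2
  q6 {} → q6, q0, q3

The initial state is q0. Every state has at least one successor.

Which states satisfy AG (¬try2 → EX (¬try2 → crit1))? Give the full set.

{q0, q2, q3, q4, q5, q6}

States satisfying ¬try2 → EX (¬try2 → crit1): {q0, q2, q3, q4, q5, q6}.
States satisfying AG (¬try2 → EX (¬try2 → crit1)): {q0, q2, q3, q4, q5, q6}.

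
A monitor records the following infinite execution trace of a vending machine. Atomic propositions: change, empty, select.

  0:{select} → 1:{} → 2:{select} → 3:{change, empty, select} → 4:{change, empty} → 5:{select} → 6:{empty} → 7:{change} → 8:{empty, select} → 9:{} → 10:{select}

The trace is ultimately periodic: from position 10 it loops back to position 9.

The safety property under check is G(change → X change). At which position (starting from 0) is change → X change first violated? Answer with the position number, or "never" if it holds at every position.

Check change → X change at each position in order: 0 ✓, 1 ✓, 2 ✓, 3 ✓.
At position 4 the labels are {change, empty} and the next position 5 has {select}, so change → X change is false there. This is the first violation.

4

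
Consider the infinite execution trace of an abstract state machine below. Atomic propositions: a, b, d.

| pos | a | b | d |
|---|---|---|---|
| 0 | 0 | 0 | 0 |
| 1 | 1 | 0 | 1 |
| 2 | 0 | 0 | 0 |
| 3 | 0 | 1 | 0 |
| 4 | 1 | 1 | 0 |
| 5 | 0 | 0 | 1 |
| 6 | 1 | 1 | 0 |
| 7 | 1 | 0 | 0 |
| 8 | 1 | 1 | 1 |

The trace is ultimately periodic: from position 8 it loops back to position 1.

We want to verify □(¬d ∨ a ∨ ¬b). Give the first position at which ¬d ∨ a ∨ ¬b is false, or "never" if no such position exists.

never

¬d ∨ a ∨ ¬b holds at every position 0..8, and those are all the positions the trace ever visits, so the invariant □(¬d ∨ a ∨ ¬b) is never violated.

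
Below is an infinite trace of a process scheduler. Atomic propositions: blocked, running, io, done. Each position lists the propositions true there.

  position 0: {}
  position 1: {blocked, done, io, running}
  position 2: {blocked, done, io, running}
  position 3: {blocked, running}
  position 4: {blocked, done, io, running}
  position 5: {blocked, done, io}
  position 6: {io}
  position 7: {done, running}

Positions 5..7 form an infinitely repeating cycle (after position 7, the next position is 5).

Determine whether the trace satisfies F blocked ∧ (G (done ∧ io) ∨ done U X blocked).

blocked holds at position 1, which is reachable from 0, so F blocked holds.
At position 0: F blocked is true; G (done ∧ io) ∨ done U X blocked is true; so F blocked ∧ (G (done ∧ io) ∨ done U X blocked) is true.

Yes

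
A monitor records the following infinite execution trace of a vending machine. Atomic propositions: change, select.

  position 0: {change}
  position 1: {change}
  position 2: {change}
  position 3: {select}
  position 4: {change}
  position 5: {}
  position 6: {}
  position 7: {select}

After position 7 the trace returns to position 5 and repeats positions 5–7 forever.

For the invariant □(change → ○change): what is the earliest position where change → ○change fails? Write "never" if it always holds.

2

Check change → ○change at each position in order: 0 ✓, 1 ✓.
At position 2 the labels are {change} and the next position 3 has {select}, so change → ○change is false there. This is the first violation.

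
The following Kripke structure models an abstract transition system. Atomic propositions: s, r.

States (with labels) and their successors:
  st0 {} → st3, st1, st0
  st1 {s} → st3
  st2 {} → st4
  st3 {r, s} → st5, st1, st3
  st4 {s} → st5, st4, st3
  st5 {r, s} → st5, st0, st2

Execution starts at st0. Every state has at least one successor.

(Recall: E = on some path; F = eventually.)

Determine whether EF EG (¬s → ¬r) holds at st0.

Satisfied

States satisfying EG (¬s → ¬r): {st0, st1, st2, st3, st4, st5}.
States satisfying EF EG (¬s → ¬r): {st0, st1, st2, st3, st4, st5}.
Some path from st0 reaches a state where EG (¬s → ¬r) holds.
st0 ∈ Sat(EF EG (¬s → ¬r)).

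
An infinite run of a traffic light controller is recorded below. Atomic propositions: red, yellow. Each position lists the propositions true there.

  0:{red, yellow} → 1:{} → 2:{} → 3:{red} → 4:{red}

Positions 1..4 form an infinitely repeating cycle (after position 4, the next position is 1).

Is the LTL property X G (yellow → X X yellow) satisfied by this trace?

The position after 0 is 1; G (yellow → X X yellow) is true there.

Yes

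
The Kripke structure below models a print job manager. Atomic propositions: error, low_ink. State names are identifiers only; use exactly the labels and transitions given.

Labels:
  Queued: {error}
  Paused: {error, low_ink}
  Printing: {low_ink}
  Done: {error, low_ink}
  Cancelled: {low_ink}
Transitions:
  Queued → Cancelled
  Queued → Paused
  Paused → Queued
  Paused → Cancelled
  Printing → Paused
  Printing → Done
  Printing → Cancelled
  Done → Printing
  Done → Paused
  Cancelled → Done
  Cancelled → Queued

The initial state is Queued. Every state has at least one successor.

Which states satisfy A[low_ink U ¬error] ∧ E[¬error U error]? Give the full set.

{Printing, Cancelled}

States satisfying low_ink: {Paused, Printing, Done, Cancelled}.
States satisfying ¬error: {Printing, Cancelled}.
States satisfying A[low_ink U ¬error]: {Printing, Cancelled}.
States satisfying error: {Queued, Paused, Done}.
States satisfying E[¬error U error]: {Queued, Paused, Printing, Done, Cancelled}.
States satisfying A[low_ink U ¬error] ∧ E[¬error U error]: {Printing, Cancelled}.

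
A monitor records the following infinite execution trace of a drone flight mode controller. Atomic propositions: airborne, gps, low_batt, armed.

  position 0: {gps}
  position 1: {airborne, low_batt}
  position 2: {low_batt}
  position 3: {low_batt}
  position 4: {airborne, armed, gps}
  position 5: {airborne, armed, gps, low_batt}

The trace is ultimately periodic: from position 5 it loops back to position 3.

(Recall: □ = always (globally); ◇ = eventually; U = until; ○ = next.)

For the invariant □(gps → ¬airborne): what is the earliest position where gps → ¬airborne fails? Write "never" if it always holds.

4

Check gps → ¬airborne at each position in order: 0 ✓, 1 ✓, 2 ✓, 3 ✓.
At position 4 the labels are {airborne, armed, gps}, so gps → ¬airborne is false there. This is the first violation.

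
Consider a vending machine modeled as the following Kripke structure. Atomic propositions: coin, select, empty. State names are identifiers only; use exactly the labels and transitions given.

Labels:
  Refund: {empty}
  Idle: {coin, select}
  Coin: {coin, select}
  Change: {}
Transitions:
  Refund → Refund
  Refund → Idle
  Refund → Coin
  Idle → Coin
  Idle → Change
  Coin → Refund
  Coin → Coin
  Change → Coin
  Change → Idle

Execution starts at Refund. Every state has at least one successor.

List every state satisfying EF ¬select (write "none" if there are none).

States satisfying ¬select: {Refund, Change}.
States satisfying EF ¬select: {Refund, Idle, Coin, Change}.

{Refund, Idle, Coin, Change}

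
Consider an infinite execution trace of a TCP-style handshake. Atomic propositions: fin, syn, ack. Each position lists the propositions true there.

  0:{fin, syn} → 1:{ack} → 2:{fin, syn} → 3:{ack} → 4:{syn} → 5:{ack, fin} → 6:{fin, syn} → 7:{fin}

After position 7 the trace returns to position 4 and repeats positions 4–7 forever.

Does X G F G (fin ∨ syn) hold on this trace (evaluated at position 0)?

Yes

The position after 0 is 1; G F G (fin ∨ syn) is true there.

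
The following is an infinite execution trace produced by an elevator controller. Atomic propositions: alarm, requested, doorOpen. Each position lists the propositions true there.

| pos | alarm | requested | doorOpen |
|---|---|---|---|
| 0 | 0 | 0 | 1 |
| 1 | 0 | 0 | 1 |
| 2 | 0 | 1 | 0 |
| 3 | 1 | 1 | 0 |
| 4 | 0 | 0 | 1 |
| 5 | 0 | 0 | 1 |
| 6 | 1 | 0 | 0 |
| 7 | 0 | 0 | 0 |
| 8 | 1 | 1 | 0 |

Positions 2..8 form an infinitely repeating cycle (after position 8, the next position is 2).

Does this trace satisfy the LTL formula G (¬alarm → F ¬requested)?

¬alarm → F ¬requested holds at every position 0..8, and those are all positions ever visited, so G (¬alarm → F ¬requested) holds.
Positions where ¬alarm holds: 0, 1, 2, 4, 5, 7.
Check F ¬requested at each: 0→ok, 1→ok, 2→ok, 4→ok, 5→ok, 7→ok.

Holds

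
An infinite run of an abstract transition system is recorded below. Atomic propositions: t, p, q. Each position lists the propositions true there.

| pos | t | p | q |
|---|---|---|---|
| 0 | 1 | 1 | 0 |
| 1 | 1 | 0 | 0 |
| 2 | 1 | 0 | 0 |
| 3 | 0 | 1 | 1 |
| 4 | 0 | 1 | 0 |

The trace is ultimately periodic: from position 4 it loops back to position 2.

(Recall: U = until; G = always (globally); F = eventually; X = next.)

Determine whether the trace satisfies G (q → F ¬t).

Yes

q → F ¬t holds at every position 0..4, and those are all positions ever visited, so G (q → F ¬t) holds.
Positions where q holds: 3.
Check F ¬t at each: 3→ok.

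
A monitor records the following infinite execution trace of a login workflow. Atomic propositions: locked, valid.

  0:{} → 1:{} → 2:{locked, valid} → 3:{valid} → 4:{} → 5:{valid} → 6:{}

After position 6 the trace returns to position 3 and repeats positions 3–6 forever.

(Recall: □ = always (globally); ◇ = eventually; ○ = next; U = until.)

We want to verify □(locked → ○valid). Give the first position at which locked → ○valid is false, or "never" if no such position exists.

locked → ○valid holds at every position 0..6, and those are all the positions the trace ever visits, so the invariant □(locked → ○valid) is never violated.

never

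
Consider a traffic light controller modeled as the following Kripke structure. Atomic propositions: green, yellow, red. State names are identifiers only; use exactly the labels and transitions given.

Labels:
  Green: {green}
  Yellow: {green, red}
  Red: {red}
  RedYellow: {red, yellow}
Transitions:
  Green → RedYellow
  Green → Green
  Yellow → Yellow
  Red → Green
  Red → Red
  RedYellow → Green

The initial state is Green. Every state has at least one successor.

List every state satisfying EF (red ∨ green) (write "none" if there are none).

{Green, Yellow, Red, RedYellow}

States satisfying red ∨ green: {Green, Yellow, Red, RedYellow}.
States satisfying EF (red ∨ green): {Green, Yellow, Red, RedYellow}.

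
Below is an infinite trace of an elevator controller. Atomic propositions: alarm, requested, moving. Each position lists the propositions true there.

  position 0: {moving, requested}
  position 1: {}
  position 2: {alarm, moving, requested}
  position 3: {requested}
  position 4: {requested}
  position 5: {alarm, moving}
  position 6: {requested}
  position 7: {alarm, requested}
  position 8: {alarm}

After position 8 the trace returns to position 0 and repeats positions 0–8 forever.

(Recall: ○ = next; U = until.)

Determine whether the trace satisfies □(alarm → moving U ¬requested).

alarm → moving U ¬requested must hold at every position from 0 onward. It fails at position 2, so □(alarm → moving U ¬requested) is false.
Positions where alarm holds: 2, 5, 7, 8.
Check moving U ¬requested at each: 2→fails, 5→ok, 7→fails, 8→ok.

No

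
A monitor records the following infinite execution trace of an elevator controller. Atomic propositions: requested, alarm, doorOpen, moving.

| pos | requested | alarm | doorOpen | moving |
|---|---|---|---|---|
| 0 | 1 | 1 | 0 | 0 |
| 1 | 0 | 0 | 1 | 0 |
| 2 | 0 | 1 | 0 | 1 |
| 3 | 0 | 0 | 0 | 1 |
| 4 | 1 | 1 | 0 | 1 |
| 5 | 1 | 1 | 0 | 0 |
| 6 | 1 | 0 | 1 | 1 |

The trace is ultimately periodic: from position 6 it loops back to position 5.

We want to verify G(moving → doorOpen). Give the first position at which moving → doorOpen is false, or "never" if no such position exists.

2

Check moving → doorOpen at each position in order: 0 ✓, 1 ✓.
At position 2 the labels are {alarm, moving}, so moving → doorOpen is false there. This is the first violation.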